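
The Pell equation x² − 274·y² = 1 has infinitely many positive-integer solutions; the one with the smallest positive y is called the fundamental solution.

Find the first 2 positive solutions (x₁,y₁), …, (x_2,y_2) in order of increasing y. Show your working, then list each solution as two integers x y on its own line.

√274 = [16; 1,1,4,4,1,1,32, …], period ℓ=7 (odd) → k=13
i=0: a=16 ⇒ p=16, q=1
i=1: a=1 ⇒ p=17, q=1
i=2: a=1 ⇒ p=33, q=2
i=3: a=4 ⇒ p=149, q=9
i=4: a=4 ⇒ p=629, q=38
i=5: a=1 ⇒ p=778, q=47
…
i=7: a=32 ⇒ p=45802, q=2767
…
i=9: a=1 ⇒ p=93011, q=5619
i=10: a=4 ⇒ p=419253, q=25328
i=11: a=4 ⇒ p=1770023, q=106931
i=12: a=1 ⇒ p=2189276, q=132259
i=13: a=1 ⇒ p=3959299, q=239190
→ (3959299, 239190).  Check: 3959299²=15676048571401, 274·239190²=15676048571400, difference 1.
(3959299+239190√274)^2 = 31352097142801 + 1894049455620√274

3959299 239190
31352097142801 1894049455620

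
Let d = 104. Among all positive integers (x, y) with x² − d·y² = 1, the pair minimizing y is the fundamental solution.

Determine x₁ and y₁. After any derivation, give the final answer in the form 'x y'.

[10; 5,20] for √104; ℓ=2 ⇒ convergent index 1
a_0=10:  p_0=10·1+0=10,  q_0=10·0+1=1
a_1=5:  p_1=5·10+1=51,  q_1=5·1+0=5
fundamental: x₁=51, y₁=5  (since 2601 − 104·25 = 1)

51 5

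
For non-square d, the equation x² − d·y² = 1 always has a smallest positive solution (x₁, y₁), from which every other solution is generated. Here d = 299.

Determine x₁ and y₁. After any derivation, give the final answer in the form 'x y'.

[17; 3,2,3,34] for √299; ℓ=4 ⇒ convergent index 3
i=0: a=17 ⇒ p=17, q=1
…
i=2: a=2 ⇒ p=121, q=7
i=3: a=3 ⇒ p=415, q=24
(x₁, y₁) = (415, 24);  415² − 299·24² = 1 ✓

415 24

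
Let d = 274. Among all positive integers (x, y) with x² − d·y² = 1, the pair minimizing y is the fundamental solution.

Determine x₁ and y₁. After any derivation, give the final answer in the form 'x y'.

3959299 239190

√274 = [16; 1,1,4,4,1,1,32, …], period ℓ=7 (odd) → k=13
step 0: (16, 1)  from 16·(1,0) + (0,1)
step 1: (17, 1)  from 1·(16,1) + (1,0)
…
step 3: (149, 9)  from 4·(33,2) + (17,1)
step 4: (629, 38)  from 4·(149,9) + (33,2)
…
step 8: (47209, 2852)  from 1·(45802,2767) + (1407,85)
step 9: (93011, 5619)  from 1·(47209,2852) + (45802,2767)
step 10: (419253, 25328)  from 4·(93011,5619) + (47209,2852)
…
step 12: (2189276, 132259)  from 1·(1770023,106931) + (419253,25328)
step 13: (3959299, 239190)  from 1·(2189276,132259) + (1770023,106931)
→ (3959299, 239190).  Check: 3959299²=15676048571401, 274·239190²=15676048571400, difference 1.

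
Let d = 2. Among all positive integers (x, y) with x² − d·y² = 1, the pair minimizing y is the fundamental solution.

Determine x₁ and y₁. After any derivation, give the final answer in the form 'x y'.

3 2

√2 = [1; 2, …], period ℓ=1 (odd) → k=1
k=0  a_k=1  p_k/q_k = 1/1
k=1  a_k=2  p_k/q_k = 3/2
(x₁, y₁) = (3, 2);  3² − 2·2² = 1 ✓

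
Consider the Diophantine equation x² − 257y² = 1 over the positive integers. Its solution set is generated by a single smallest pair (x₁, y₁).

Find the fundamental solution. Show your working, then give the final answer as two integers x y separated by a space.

513 32

[16; 32] for √257; ℓ=1 ⇒ convergent index 1
i=0: a=16 ⇒ p=16, q=1
i=1: a=32 ⇒ p=513, q=32
fundamental: x₁=513, y₁=32  (since 263169 − 257·1024 = 1)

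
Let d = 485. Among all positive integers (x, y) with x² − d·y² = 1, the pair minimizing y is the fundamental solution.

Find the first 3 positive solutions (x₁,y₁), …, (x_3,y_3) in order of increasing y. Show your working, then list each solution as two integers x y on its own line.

969 44
1877921 85272
3639409929 165257092

d=485: √d = [22; 44] (ℓ=1, odd), read p_1/q_1
a_0=22:  p_0=22·1+0=22,  q_0=22·0+1=1
a_1=44:  p_1=44·22+1=969,  q_1=44·1+0=44
fundamental: x₁=969, y₁=44  (since 938961 − 485·1936 = 1)
k=2:  x_2 = 969·969+485·44·44 = 1877921,  y_2 = 969·44+44·969 = 85272
k=3:  x_3 = 969·1877921+485·44·85272 = 3639409929,  y_3 = 969·85272+44·1877921 = 165257092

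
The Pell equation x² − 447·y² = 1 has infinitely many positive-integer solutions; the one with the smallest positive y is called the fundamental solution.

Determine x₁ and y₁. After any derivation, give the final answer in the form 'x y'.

[21; 7,42] for √447; ℓ=2 ⇒ convergent index 1
k=0  a_k=21  p_k/q_k = 21/1
k=1  a_k=7  p_k/q_k = 148/7
fundamental: x₁=148, y₁=7  (since 21904 − 447·49 = 1)

148 7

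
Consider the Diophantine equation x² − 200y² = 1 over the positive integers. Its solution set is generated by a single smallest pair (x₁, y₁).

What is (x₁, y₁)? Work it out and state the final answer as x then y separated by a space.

[14; 7,28] for √200; ℓ=2 ⇒ convergent index 1
k=0  a_k=14  p_k/q_k = 14/1
k=1  a_k=7  p_k/q_k = 99/7
(x₁, y₁) = (99, 7);  99² − 200·7² = 1 ✓

99 7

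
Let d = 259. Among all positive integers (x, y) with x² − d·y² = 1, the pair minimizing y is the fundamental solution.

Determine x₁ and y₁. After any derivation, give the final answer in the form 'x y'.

√259 = [16; 10,1,2,3,4,3,2,1,10,32, …], period ℓ=10 (even) → k=9
i=0: a=16 ⇒ p=16, q=1
…
i=3: a=2 ⇒ p=515, q=32
i=4: a=3 ⇒ p=1722, q=107
i=5: a=4 ⇒ p=7403, q=460
…
i=8: a=1 ⇒ p=79196, q=4921
i=9: a=10 ⇒ p=847225, q=52644
→ (847225, 52644).  Check: 847225²=717790200625, 259·52644²=717790200624, difference 1.

847225 52644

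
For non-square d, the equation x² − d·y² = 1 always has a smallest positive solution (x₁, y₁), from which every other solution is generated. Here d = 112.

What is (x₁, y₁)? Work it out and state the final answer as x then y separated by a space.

127 12

√112 = [10; 1,1,2,1,1,20, …], period ℓ=6 (even) → k=5
a_0=10:  p_0=10·1+0=10,  q_0=10·0+1=1
a_1=1:  p_1=1·10+1=11,  q_1=1·1+0=1
a_2=1:  p_2=1·11+10=21,  q_2=1·1+1=2
a_3=2:  p_3=2·21+11=53,  q_3=2·2+1=5
a_4=1:  p_4=1·53+21=74,  q_4=1·5+2=7
a_5=1:  p_5=1·74+53=127,  q_5=1·7+5=12
fundamental: x₁=127, y₁=12  (since 16129 − 112·144 = 1)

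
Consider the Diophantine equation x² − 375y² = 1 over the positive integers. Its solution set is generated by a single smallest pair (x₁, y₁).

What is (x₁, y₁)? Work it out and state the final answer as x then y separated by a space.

√375 = [19; 2,1,2,1,5,1,2,1,2,38, …], period ℓ=10 (even) → k=9
k=0  a_k=19  p_k/q_k = 19/1
…
k=6  a_k=1  p_k/q_k = 1433/74
k=7  a_k=2  p_k/q_k = 4086/211
k=8  a_k=1  p_k/q_k = 5519/285
k=9  a_k=2  p_k/q_k = 15124/781
(x₁, y₁) = (15124, 781);  15124² − 375·781² = 1 ✓

15124 781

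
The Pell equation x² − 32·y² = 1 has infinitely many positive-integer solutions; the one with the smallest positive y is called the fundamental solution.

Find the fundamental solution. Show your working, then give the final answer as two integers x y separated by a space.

[5; 1,1,1,10] for √32; ℓ=4 ⇒ convergent index 3
i=0: a=5 ⇒ p=5, q=1
…
i=2: a=1 ⇒ p=11, q=2
i=3: a=1 ⇒ p=17, q=3
→ (17, 3).  Check: 17²=289, 32·3²=288, difference 1.

17 3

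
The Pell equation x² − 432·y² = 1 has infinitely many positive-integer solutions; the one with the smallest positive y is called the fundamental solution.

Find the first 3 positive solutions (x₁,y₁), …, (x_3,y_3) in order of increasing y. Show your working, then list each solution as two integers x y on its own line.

1351 65
3650401 175630
9863382151 474552195

√432 = [20; 1,3,1,1,1,3,1,40, …], period ℓ=8 (even) → k=7
step 0: (20, 1)  from 20·(1,0) + (0,1)
step 1: (21, 1)  from 1·(20,1) + (1,0)
…
step 5: (291, 14)  from 1·(187,9) + (104,5)
step 6: (1060, 51)  from 3·(291,14) + (187,9)
step 7: (1351, 65)  from 1·(1060,51) + (291,14)
(x₁, y₁) = (1351, 65);  1351² − 432·65² = 1 ✓
(1351+65√432)^2 = 3650401 + 175630√432
(1351+65√432)^3 = 9863382151 + 474552195√432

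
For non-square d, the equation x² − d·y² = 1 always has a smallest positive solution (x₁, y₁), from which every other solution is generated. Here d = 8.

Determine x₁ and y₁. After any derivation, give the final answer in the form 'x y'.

3 1

[2; 1,4] for √8; ℓ=2 ⇒ convergent index 1
step 0: (2, 1)  from 2·(1,0) + (0,1)
step 1: (3, 1)  from 1·(2,1) + (1,0)
→ (3, 1).  Check: 3²=9, 8·1²=8, difference 1.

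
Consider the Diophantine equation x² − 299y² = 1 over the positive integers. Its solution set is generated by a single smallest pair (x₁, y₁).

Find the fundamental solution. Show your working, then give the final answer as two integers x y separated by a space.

415 24

√299 = [17; 3,2,3,34, …], period ℓ=4 (even) → k=3
k=0  a_k=17  p_k/q_k = 17/1
k=1  a_k=3  p_k/q_k = 52/3
k=2  a_k=2  p_k/q_k = 121/7
k=3  a_k=3  p_k/q_k = 415/24
(x₁, y₁) = (415, 24);  415² − 299·24² = 1 ✓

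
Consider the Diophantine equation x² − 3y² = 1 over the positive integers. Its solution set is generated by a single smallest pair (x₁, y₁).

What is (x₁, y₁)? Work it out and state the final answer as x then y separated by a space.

d=3: √d = [1; 1,2] (ℓ=2, even), read p_1/q_1
step 0: (1, 1)  from 1·(1,0) + (0,1)
step 1: (2, 1)  from 1·(1,1) + (1,0)
→ (2, 1).  Check: 2²=4, 3·1²=3, difference 1.

2 1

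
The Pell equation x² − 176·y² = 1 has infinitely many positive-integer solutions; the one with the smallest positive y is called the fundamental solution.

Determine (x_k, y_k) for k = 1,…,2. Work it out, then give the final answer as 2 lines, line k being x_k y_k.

√176 = [13; 3,1,3,26, …], period ℓ=4 (even) → k=3
k=0  a_k=13  p_k/q_k = 13/1
k=1  a_k=3  p_k/q_k = 40/3
k=2  a_k=1  p_k/q_k = 53/4
k=3  a_k=3  p_k/q_k = 199/15
→ (199, 15).  Check: 199²=39601, 176·15²=39600, difference 1.
(x_2, y_2) = (199·199 + 176·15·15, 199·15 + 15·199) = (79201, 5970)

199 15
79201 5970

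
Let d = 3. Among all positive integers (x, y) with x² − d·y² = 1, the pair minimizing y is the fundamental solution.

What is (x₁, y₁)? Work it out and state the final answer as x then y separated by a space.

2 1

[1; 1,2] for √3; ℓ=2 ⇒ convergent index 1
step 0: (1, 1)  from 1·(1,0) + (0,1)
step 1: (2, 1)  from 1·(1,1) + (1,0)
(x₁, y₁) = (2, 1);  2² − 3·1² = 1 ✓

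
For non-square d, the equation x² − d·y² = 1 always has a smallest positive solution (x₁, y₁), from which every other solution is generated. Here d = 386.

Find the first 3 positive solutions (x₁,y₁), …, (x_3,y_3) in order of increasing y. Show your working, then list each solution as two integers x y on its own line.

111555 5678
24889036049 1266818580
5552992832780835 282639893378122

d=386: √d = [19; 1,1,1,4,1,18,1,4,1,1,1,38] (ℓ=12, even), read p_11/q_11
a_0=19:  p_0=19·1+0=19,  q_0=19·0+1=1
…
a_2=1:  p_2=1·20+19=39,  q_2=1·1+1=2
…
a_4=4:  p_4=4·59+39=275,  q_4=4·3+2=14
…
a_6=18:  p_6=18·334+275=6287,  q_6=18·17+14=320
…
a_8=4:  p_8=4·6621+6287=32771,  q_8=4·337+320=1668
a_9=1:  p_9=1·32771+6621=39392,  q_9=1·1668+337=2005
a_10=1:  p_10=1·39392+32771=72163,  q_10=1·2005+1668=3673
a_11=1:  p_11=1·72163+39392=111555,  q_11=1·3673+2005=5678
(x₁, y₁) = (111555, 5678);  111555² − 386·5678² = 1 ✓
k=2:  x_2 = 111555·111555+386·5678·5678 = 24889036049,  y_2 = 111555·5678+5678·111555 = 1266818580
k=3:  x_3 = 111555·24889036049+386·5678·1266818580 = 5552992832780835,  y_3 = 111555·1266818580+5678·24889036049 = 282639893378122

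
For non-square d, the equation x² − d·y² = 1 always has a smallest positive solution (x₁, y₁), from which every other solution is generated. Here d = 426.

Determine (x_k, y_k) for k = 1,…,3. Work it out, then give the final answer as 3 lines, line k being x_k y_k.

88751 4300
15753480001 763258600
2796274207048751 135479928012900

d=426: √d = [20; 1,1,1,3,2,6,2,3,1,1,1,40] (ℓ=12, even), read p_11/q_11
k=0  a_k=20  p_k/q_k = 20/1
k=1  a_k=1  p_k/q_k = 21/1
k=2  a_k=1  p_k/q_k = 41/2
k=3  a_k=1  p_k/q_k = 62/3
…
k=8  a_k=3  p_k/q_k = 24809/1202
k=9  a_k=1  p_k/q_k = 31971/1549
k=10  a_k=1  p_k/q_k = 56780/2751
k=11  a_k=1  p_k/q_k = 88751/4300
(x₁, y₁) = (88751, 4300);  88751² − 426·4300² = 1 ✓
k=2:  x_2 = 88751·88751+426·4300·4300 = 15753480001,  y_2 = 88751·4300+4300·88751 = 763258600
k=3:  x_3 = 88751·15753480001+426·4300·763258600 = 2796274207048751,  y_3 = 88751·763258600+4300·15753480001 = 135479928012900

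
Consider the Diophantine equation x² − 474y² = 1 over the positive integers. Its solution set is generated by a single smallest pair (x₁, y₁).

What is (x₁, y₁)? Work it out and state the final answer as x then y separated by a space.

193549 8890

√474 → a₀=21, period (1,3,2,1,1,…,3,1,42); ℓ=14 even so k=13
i=0: a=21 ⇒ p=21, q=1
i=1: a=1 ⇒ p=22, q=1
…
i=3: a=2 ⇒ p=196, q=9
i=4: a=1 ⇒ p=283, q=13
i=5: a=1 ⇒ p=479, q=22
i=6: a=1 ⇒ p=762, q=35
i=7: a=6 ⇒ p=5051, q=232
…
i=9: a=1 ⇒ p=10864, q=499
i=10: a=1 ⇒ p=16677, q=766
i=11: a=2 ⇒ p=44218, q=2031
i=12: a=3 ⇒ p=149331, q=6859
i=13: a=1 ⇒ p=193549, q=8890
fundamental: x₁=193549, y₁=8890  (since 37461215401 − 474·79032100 = 1)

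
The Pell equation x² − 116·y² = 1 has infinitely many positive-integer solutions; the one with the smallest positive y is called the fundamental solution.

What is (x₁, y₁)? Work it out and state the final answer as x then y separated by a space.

[10; 1,3,2,1,4,1,2,3,1,20] for √116; ℓ=10 ⇒ convergent index 9
i=0: a=10 ⇒ p=10, q=1
…
i=3: a=2 ⇒ p=97, q=9
…
i=6: a=1 ⇒ p=797, q=74
i=7: a=2 ⇒ p=2251, q=209
i=8: a=3 ⇒ p=7550, q=701
i=9: a=1 ⇒ p=9801, q=910
fundamental: x₁=9801, y₁=910  (since 96059601 − 116·828100 = 1)

9801 910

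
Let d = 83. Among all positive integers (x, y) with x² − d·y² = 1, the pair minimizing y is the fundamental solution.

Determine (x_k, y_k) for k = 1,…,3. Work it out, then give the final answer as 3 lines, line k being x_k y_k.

82 9
13447 1476
2205226 242055

[9; 9,18] for √83; ℓ=2 ⇒ convergent index 1
a_0=9:  p_0=9·1+0=9,  q_0=9·0+1=1
a_1=9:  p_1=9·9+1=82,  q_1=9·1+0=9
→ (82, 9).  Check: 82²=6724, 83·9²=6723, difference 1.
(x_2, y_2) = (82·82 + 83·9·9, 82·9 + 9·82) = (13447, 1476)
(x_3, y_3) = (82·13447 + 83·9·1476, 82·1476 + 9·13447) = (2205226, 242055)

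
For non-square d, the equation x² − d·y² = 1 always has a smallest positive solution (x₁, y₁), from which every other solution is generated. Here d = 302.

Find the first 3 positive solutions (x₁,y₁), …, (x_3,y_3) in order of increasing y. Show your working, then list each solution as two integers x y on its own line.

d=302: √d = [17; 2,1,1,1,4,…,1,2,34] (ℓ=16, even), read p_15/q_15
a_0=17:  p_0=17·1+0=17,  q_0=17·0+1=1
…
a_4=1:  p_4=1·87+52=139,  q_4=1·5+3=8
…
a_9=1:  p_9=1·34513+2068=36581,  q_9=1·1986+119=2105
…
a_14=1:  p_14=1·1042237+574956=1617193,  q_14=1·59974+33085=93059
a_15=2:  p_15=2·1617193+1042237=4276623,  q_15=2·93059+59974=246092
→ (4276623, 246092).  Check: 4276623²=18289504284129, 302·246092²=18289504284128, difference 1.
k=2:  x_2 = 4276623·4276623+302·246092·246092 = 36579008568257,  y_2 = 4276623·246092+246092·4276623 = 2104885414632
k=3:  x_3 = 4276623·36579008568257+302·246092·2104885414632 = 312869258720405635599,  y_3 = 4276623·2104885414632+246092·36579008568257 = 18003602753159249380

4276623 246092
36579008568257 2104885414632
312869258720405635599 18003602753159249380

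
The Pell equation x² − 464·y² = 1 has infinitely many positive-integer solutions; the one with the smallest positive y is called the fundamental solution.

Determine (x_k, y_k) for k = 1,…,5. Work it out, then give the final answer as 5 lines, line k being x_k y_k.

d=464: √d = [21; 1,1,5,1,1,1,5,1,1,42] (ℓ=10, even), read p_9/q_9
step 0: (21, 1)  from 21·(1,0) + (0,1)
step 1: (22, 1)  from 1·(21,1) + (1,0)
step 2: (43, 2)  from 1·(22,1) + (21,1)
step 3: (237, 11)  from 5·(43,2) + (22,1)
step 4: (280, 13)  from 1·(237,11) + (43,2)
step 5: (517, 24)  from 1·(280,13) + (237,11)
step 6: (797, 37)  from 1·(517,24) + (280,13)
step 7: (4502, 209)  from 5·(797,37) + (517,24)
step 8: (5299, 246)  from 1·(4502,209) + (797,37)
step 9: (9801, 455)  from 1·(5299,246) + (4502,209)
→ (9801, 455).  Check: 9801²=96059601, 464·455²=96059600, difference 1.
n=2: (9801,455)∘(9801,455) = (9801·9801+464·455·455, 9801·455+455·9801) = (192119201,8918910)
n=3: (192119201,8918910)∘(9801,455) = (9801·192119201+464·455·8918910, 9801·8918910+455·192119201) = (3765920568201,174828473365)
n=4: (3765920568201,174828473365)∘(9801,455) = (9801·3765920568201+464·455·174828473365, 9801·174828473365+455·3765920568201) = (73819574785756801,3426987725981820)
n=5: (73819574785756801,3426987725981820)∘(9801,455) = (9801·73819574785756801+464·455·3426987725981820, 9801·3426987725981820+455·73819574785756801) = (1447011301184484245001,67175813229867162275)

9801 455
192119201 8918910
3765920568201 174828473365
73819574785756801 3426987725981820
1447011301184484245001 67175813229867162275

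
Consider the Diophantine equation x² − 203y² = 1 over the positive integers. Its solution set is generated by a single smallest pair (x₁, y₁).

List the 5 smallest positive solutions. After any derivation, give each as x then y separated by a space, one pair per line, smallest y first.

57 4
6497 456
740601 51980
84422017 5925264
9623369337 675428116

d=203: √d = [14; 4,28] (ℓ=2, even), read p_1/q_1
step 0: (14, 1)  from 14·(1,0) + (0,1)
step 1: (57, 4)  from 4·(14,1) + (1,0)
→ (57, 4).  Check: 57²=3249, 203·4²=3248, difference 1.
(57+4√203)^2 = 6497 + 456√203
(57+4√203)^3 = 740601 + 51980√203
(57+4√203)^4 = 84422017 + 5925264√203
(57+4√203)^5 = 9623369337 + 675428116√203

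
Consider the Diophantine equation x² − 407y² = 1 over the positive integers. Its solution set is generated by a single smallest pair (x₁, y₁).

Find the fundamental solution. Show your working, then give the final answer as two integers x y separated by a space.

√407 → a₀=20, period (5,1,2,1,5,40); ℓ=6 even so k=5
i=0: a=20 ⇒ p=20, q=1
…
i=4: a=1 ⇒ p=464, q=23
i=5: a=5 ⇒ p=2663, q=132
→ (2663, 132).  Check: 2663²=7091569, 407·132²=7091568, difference 1.

2663 132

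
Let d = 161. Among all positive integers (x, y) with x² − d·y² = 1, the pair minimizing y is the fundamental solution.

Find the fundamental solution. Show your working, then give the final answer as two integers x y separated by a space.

11775 928

d=161: √d = [12; 1,2,4,1,2,1,4,2,1,24] (ℓ=10, even), read p_9/q_9
k=0  a_k=12  p_k/q_k = 12/1
k=1  a_k=1  p_k/q_k = 13/1
k=2  a_k=2  p_k/q_k = 38/3
k=3  a_k=4  p_k/q_k = 165/13
k=4  a_k=1  p_k/q_k = 203/16
k=5  a_k=2  p_k/q_k = 571/45
k=6  a_k=1  p_k/q_k = 774/61
…
k=8  a_k=2  p_k/q_k = 8108/639
k=9  a_k=1  p_k/q_k = 11775/928
fundamental: x₁=11775, y₁=928  (since 138650625 − 161·861184 = 1)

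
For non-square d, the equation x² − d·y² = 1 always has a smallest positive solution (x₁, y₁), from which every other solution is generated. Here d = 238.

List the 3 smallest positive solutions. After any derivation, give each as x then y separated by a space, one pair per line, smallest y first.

11663 756
272051137 17634456
6345864809999 411341319900

√238 → a₀=15, period (2,2,1,14,1,2,2,30); ℓ=8 even so k=7
step 0: (15, 1)  from 15·(1,0) + (0,1)
step 1: (31, 2)  from 2·(15,1) + (1,0)
step 2: (77, 5)  from 2·(31,2) + (15,1)
…
step 6: (4983, 323)  from 2·(1697,110) + (1589,103)
step 7: (11663, 756)  from 2·(4983,323) + (1697,110)
fundamental: x₁=11663, y₁=756  (since 136025569 − 238·571536 = 1)
(x_2, y_2) = (11663·11663 + 238·756·756, 11663·756 + 756·11663) = (272051137, 17634456)
(x_3, y_3) = (11663·272051137 + 238·756·17634456, 11663·17634456 + 756·272051137) = (6345864809999, 411341319900)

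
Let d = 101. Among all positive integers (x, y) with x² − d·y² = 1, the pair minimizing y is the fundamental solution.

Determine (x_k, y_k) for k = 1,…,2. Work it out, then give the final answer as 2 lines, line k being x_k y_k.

[10; 20] for √101; ℓ=1 ⇒ convergent index 1
i=0: a=10 ⇒ p=10, q=1
i=1: a=20 ⇒ p=201, q=20
(x₁, y₁) = (201, 20);  201² − 101·20² = 1 ✓
(201+20√101)^2 = 80801 + 8040√101

201 20
80801 8040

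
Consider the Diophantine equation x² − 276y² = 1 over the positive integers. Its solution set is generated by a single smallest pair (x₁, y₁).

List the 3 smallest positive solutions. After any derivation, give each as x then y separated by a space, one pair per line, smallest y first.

7775 468
120901249 7277400
1880014414175 113163569532

√276 → a₀=16, period (1,1,1,1,2,2,2,1,1,1,1,32); ℓ=12 even so k=11
step 0: (16, 1)  from 16·(1,0) + (0,1)
step 1: (17, 1)  from 1·(16,1) + (1,0)
…
step 4: (83, 5)  from 1·(50,3) + (33,2)
step 5: (216, 13)  from 2·(83,5) + (50,3)
step 6: (515, 31)  from 2·(216,13) + (83,5)
…
step 9: (3007, 181)  from 1·(1761,106) + (1246,75)
step 10: (4768, 287)  from 1·(3007,181) + (1761,106)
step 11: (7775, 468)  from 1·(4768,287) + (3007,181)
(x₁, y₁) = (7775, 468);  7775² − 276·468² = 1 ✓
(x_2, y_2) = (7775·7775 + 276·468·468, 7775·468 + 468·7775) = (120901249, 7277400)
(x_3, y_3) = (7775·120901249 + 276·468·7277400, 7775·7277400 + 468·120901249) = (1880014414175, 113163569532)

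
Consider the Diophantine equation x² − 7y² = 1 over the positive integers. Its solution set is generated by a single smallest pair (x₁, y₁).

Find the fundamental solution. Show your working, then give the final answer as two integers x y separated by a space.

d=7: √d = [2; 1,1,1,4] (ℓ=4, even), read p_3/q_3
step 0: (2, 1)  from 2·(1,0) + (0,1)
step 1: (3, 1)  from 1·(2,1) + (1,0)
step 2: (5, 2)  from 1·(3,1) + (2,1)
step 3: (8, 3)  from 1·(5,2) + (3,1)
→ (8, 3).  Check: 8²=64, 7·3²=63, difference 1.

8 3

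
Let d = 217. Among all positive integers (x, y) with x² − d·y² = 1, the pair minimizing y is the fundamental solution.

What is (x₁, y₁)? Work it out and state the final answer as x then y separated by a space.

3844063 260952

√217 = [14; 1,2,1,2,1,…,2,1,28, …], period ℓ=16 (even) → k=15
i=0: a=14 ⇒ p=14, q=1
i=1: a=1 ⇒ p=15, q=1
i=2: a=2 ⇒ p=44, q=3
…
i=4: a=2 ⇒ p=162, q=11
…
i=6: a=1 ⇒ p=383, q=26
i=7: a=9 ⇒ p=3668, q=249
i=8: a=4 ⇒ p=15055, q=1022
…
i=10: a=1 ⇒ p=154218, q=10469
i=11: a=1 ⇒ p=293381, q=19916
i=12: a=2 ⇒ p=740980, q=50301
i=13: a=1 ⇒ p=1034361, q=70217
i=14: a=2 ⇒ p=2809702, q=190735
i=15: a=1 ⇒ p=3844063, q=260952
→ (3844063, 260952).  Check: 3844063²=14776820347969, 217·260952²=14776820347968, difference 1.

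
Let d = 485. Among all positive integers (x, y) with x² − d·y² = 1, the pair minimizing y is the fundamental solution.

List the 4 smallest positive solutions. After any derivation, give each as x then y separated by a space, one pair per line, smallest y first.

969 44
1877921 85272
3639409929 165257092
7053174564481 320268159024

[22; 44] for √485; ℓ=1 ⇒ convergent index 1
i=0: a=22 ⇒ p=22, q=1
i=1: a=44 ⇒ p=969, q=44
fundamental: x₁=969, y₁=44  (since 938961 − 485·1936 = 1)
k=2:  x_2 = 969·969+485·44·44 = 1877921,  y_2 = 969·44+44·969 = 85272
k=3:  x_3 = 969·1877921+485·44·85272 = 3639409929,  y_3 = 969·85272+44·1877921 = 165257092
k=4:  x_4 = 969·3639409929+485·44·165257092 = 7053174564481,  y_4 = 969·165257092+44·3639409929 = 320268159024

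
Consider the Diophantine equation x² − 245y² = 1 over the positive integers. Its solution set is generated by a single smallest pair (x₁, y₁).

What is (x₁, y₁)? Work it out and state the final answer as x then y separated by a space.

51841 3312

d=245: √d = [15; 1,1,1,7,6,7,1,1,1,30] (ℓ=10, even), read p_9/q_9
step 0: (15, 1)  from 15·(1,0) + (0,1)
…
step 2: (31, 2)  from 1·(16,1) + (15,1)
step 3: (47, 3)  from 1·(31,2) + (16,1)
step 4: (360, 23)  from 7·(47,3) + (31,2)
step 5: (2207, 141)  from 6·(360,23) + (47,3)
step 6: (15809, 1010)  from 7·(2207,141) + (360,23)
…
step 8: (33825, 2161)  from 1·(18016,1151) + (15809,1010)
step 9: (51841, 3312)  from 1·(33825,2161) + (18016,1151)
fundamental: x₁=51841, y₁=3312  (since 2687489281 − 245·10969344 = 1)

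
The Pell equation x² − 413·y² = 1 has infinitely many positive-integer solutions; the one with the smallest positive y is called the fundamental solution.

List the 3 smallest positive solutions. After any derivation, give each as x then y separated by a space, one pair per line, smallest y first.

√413 = [20; 3,9,1,4,1,9,3,40, …], period ℓ=8 (even) → k=7
k=0  a_k=20  p_k/q_k = 20/1
k=1  a_k=3  p_k/q_k = 61/3
…
k=3  a_k=1  p_k/q_k = 630/31
k=4  a_k=4  p_k/q_k = 3089/152
k=5  a_k=1  p_k/q_k = 3719/183
k=6  a_k=9  p_k/q_k = 36560/1799
k=7  a_k=3  p_k/q_k = 113399/5580
→ (113399, 5580).  Check: 113399²=12859333201, 413·5580²=12859333200, difference 1.
k=2:  x_2 = 113399·113399+413·5580·5580 = 25718666401,  y_2 = 113399·5580+5580·113399 = 1265532840
k=3:  x_3 = 113399·25718666401+413·5580·1265532840 = 5832942102300599,  y_3 = 113399·1265532840+5580·25718666401 = 287020317040740

113399 5580
25718666401 1265532840
5832942102300599 287020317040740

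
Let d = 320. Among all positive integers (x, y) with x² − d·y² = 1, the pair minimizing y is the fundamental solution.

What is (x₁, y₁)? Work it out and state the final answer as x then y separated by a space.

161 9

d=320: √d = [17; 1,7,1,34] (ℓ=4, even), read p_3/q_3
k=0  a_k=17  p_k/q_k = 17/1
…
k=2  a_k=7  p_k/q_k = 143/8
k=3  a_k=1  p_k/q_k = 161/9
(x₁, y₁) = (161, 9);  161² − 320·9² = 1 ✓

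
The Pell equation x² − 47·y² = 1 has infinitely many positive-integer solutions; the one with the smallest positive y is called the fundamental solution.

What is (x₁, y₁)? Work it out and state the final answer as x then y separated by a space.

48 7

d=47: √d = [6; 1,5,1,12] (ℓ=4, even), read p_3/q_3
a_0=6:  p_0=6·1+0=6,  q_0=6·0+1=1
…
a_2=5:  p_2=5·7+6=41,  q_2=5·1+1=6
a_3=1:  p_3=1·41+7=48,  q_3=1·6+1=7
→ (48, 7).  Check: 48²=2304, 47·7²=2303, difference 1.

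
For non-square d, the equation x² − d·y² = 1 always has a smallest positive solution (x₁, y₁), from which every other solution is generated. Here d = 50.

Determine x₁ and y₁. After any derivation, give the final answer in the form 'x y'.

d=50: √d = [7; 14] (ℓ=1, odd), read p_1/q_1
a_0=7:  p_0=7·1+0=7,  q_0=7·0+1=1
a_1=14:  p_1=14·7+1=99,  q_1=14·1+0=14
fundamental: x₁=99, y₁=14  (since 9801 − 50·196 = 1)

99 14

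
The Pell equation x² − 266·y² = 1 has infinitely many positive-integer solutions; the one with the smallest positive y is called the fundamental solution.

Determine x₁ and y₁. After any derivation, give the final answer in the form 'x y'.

[16; 3,4,3,32] for √266; ℓ=4 ⇒ convergent index 3
k=0  a_k=16  p_k/q_k = 16/1
k=1  a_k=3  p_k/q_k = 49/3
k=2  a_k=4  p_k/q_k = 212/13
k=3  a_k=3  p_k/q_k = 685/42
(x₁, y₁) = (685, 42);  685² − 266·42² = 1 ✓

685 42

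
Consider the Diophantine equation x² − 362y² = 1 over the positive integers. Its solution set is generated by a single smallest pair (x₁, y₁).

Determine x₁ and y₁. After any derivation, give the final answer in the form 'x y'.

723 38

[19; 38] for √362; ℓ=1 ⇒ convergent index 1
k=0  a_k=19  p_k/q_k = 19/1
k=1  a_k=38  p_k/q_k = 723/38
fundamental: x₁=723, y₁=38  (since 522729 − 362·1444 = 1)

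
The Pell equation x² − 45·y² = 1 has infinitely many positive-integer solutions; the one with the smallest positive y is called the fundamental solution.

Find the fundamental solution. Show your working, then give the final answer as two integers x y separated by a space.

√45 = [6; 1,2,2,2,1,12, …], period ℓ=6 (even) → k=5
a_0=6:  p_0=6·1+0=6,  q_0=6·0+1=1
a_1=1:  p_1=1·6+1=7,  q_1=1·1+0=1
a_2=2:  p_2=2·7+6=20,  q_2=2·1+1=3
…
a_4=2:  p_4=2·47+20=114,  q_4=2·7+3=17
a_5=1:  p_5=1·114+47=161,  q_5=1·17+7=24
(x₁, y₁) = (161, 24);  161² − 45·24² = 1 ✓

161 24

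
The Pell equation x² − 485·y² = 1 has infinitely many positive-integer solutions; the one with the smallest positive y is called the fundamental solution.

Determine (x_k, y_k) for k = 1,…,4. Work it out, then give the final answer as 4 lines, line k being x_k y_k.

969 44
1877921 85272
3639409929 165257092
7053174564481 320268159024

√485 → a₀=22, period (44); ℓ=1 odd so k=1
i=0: a=22 ⇒ p=22, q=1
i=1: a=44 ⇒ p=969, q=44
→ (969, 44).  Check: 969²=938961, 485·44²=938960, difference 1.
(x_2, y_2) = (969·969 + 485·44·44, 969·44 + 44·969) = (1877921, 85272)
(x_3, y_3) = (969·1877921 + 485·44·85272, 969·85272 + 44·1877921) = (3639409929, 165257092)
(x_4, y_4) = (969·3639409929 + 485·44·165257092, 969·165257092 + 44·3639409929) = (7053174564481, 320268159024)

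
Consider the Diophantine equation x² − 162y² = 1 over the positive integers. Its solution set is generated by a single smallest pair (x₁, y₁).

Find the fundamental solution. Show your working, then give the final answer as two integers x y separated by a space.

√162 = [12; 1,2,1,2,12,2,1,2,1,24, …], period ℓ=10 (even) → k=9
i=0: a=12 ⇒ p=12, q=1
…
i=3: a=1 ⇒ p=51, q=4
…
i=6: a=2 ⇒ p=3602, q=283
i=7: a=1 ⇒ p=5333, q=419
i=8: a=2 ⇒ p=14268, q=1121
i=9: a=1 ⇒ p=19601, q=1540
(x₁, y₁) = (19601, 1540);  19601² − 162·1540² = 1 ✓

19601 1540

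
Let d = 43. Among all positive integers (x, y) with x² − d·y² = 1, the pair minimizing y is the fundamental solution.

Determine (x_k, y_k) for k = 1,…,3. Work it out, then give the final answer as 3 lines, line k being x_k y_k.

3482 531
24248647 3697884
168867574226 25752063645

√43 = [6; 1,1,3,1,5,1,3,1,1,12, …], period ℓ=10 (even) → k=9
k=0  a_k=6  p_k/q_k = 6/1
k=1  a_k=1  p_k/q_k = 7/1
k=2  a_k=1  p_k/q_k = 13/2
k=3  a_k=3  p_k/q_k = 46/7
k=4  a_k=1  p_k/q_k = 59/9
k=5  a_k=5  p_k/q_k = 341/52
k=6  a_k=1  p_k/q_k = 400/61
…
k=8  a_k=1  p_k/q_k = 1941/296
k=9  a_k=1  p_k/q_k = 3482/531
→ (3482, 531).  Check: 3482²=12124324, 43·531²=12124323, difference 1.
(3482+531√43)^2 = 24248647 + 3697884√43
(3482+531√43)^3 = 168867574226 + 25752063645√43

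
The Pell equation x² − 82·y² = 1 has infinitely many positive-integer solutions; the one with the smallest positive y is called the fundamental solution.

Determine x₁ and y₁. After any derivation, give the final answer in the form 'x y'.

163 18

[9; 18] for √82; ℓ=1 ⇒ convergent index 1
a_0=9:  p_0=9·1+0=9,  q_0=9·0+1=1
a_1=18:  p_1=18·9+1=163,  q_1=18·1+0=18
(x₁, y₁) = (163, 18);  163² − 82·18² = 1 ✓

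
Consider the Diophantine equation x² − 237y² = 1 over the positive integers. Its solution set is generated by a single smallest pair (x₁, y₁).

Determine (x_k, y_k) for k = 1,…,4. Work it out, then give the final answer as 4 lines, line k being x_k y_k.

228151 14820
104105757601 6762395640
47503665404623351 3085694655308460
21676017531356338550401 1408008642599798519280

d=237: √d = [15; 2,1,1,7,10,7,1,1,2,30] (ℓ=10, even), read p_9/q_9
a_0=15:  p_0=15·1+0=15,  q_0=15·0+1=1
a_1=2:  p_1=2·15+1=31,  q_1=2·1+0=2
…
a_5=10:  p_5=10·585+77=5927,  q_5=10·38+5=385
…
a_8=1:  p_8=1·48001+42074=90075,  q_8=1·3118+2733=5851
a_9=2:  p_9=2·90075+48001=228151,  q_9=2·5851+3118=14820
fundamental: x₁=228151, y₁=14820  (since 52052878801 − 237·219632400 = 1)
n=2: (228151,14820)∘(228151,14820) = (228151·228151+237·14820·14820, 228151·14820+14820·228151) = (104105757601,6762395640)
n=3: (104105757601,6762395640)∘(228151,14820) = (228151·104105757601+237·14820·6762395640, 228151·6762395640+14820·104105757601) = (47503665404623351,3085694655308460)
n=4: (47503665404623351,3085694655308460)∘(228151,14820) = (228151·47503665404623351+237·14820·3085694655308460, 228151·3085694655308460+14820·47503665404623351) = (21676017531356338550401,1408008642599798519280)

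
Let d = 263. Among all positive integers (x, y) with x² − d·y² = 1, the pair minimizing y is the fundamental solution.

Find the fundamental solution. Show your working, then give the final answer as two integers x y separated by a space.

[16; 4,1,1,1,1,15,1,1,1,1,4,32] for √263; ℓ=12 ⇒ convergent index 11
a_0=16:  p_0=16·1+0=16,  q_0=16·0+1=1
a_1=4:  p_1=4·16+1=65,  q_1=4·1+0=4
a_2=1:  p_2=1·65+16=81,  q_2=1·4+1=5
…
a_4=1:  p_4=1·146+81=227,  q_4=1·9+5=14
a_5=1:  p_5=1·227+146=373,  q_5=1·14+9=23
a_6=15:  p_6=15·373+227=5822,  q_6=15·23+14=359
a_7=1:  p_7=1·5822+373=6195,  q_7=1·359+23=382
a_8=1:  p_8=1·6195+5822=12017,  q_8=1·382+359=741
…
a_10=1:  p_10=1·18212+12017=30229,  q_10=1·1123+741=1864
a_11=4:  p_11=4·30229+18212=139128,  q_11=4·1864+1123=8579
fundamental: x₁=139128, y₁=8579  (since 19356600384 − 263·73599241 = 1)

139128 8579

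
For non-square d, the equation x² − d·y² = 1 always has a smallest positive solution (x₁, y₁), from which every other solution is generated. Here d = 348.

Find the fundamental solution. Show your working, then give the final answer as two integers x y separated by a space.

[18; 1,1,1,8,1,1,1,36] for √348; ℓ=8 ⇒ convergent index 7
step 0: (18, 1)  from 18·(1,0) + (0,1)
…
step 2: (37, 2)  from 1·(19,1) + (18,1)
step 3: (56, 3)  from 1·(37,2) + (19,1)
step 4: (485, 26)  from 8·(56,3) + (37,2)
step 5: (541, 29)  from 1·(485,26) + (56,3)
step 6: (1026, 55)  from 1·(541,29) + (485,26)
step 7: (1567, 84)  from 1·(1026,55) + (541,29)
(x₁, y₁) = (1567, 84);  1567² − 348·84² = 1 ✓

1567 84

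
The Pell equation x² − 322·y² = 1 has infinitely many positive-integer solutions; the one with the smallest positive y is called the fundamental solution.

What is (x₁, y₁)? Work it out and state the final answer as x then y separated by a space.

323 18

[17; 1,16,1,34] for √322; ℓ=4 ⇒ convergent index 3
i=0: a=17 ⇒ p=17, q=1
i=1: a=1 ⇒ p=18, q=1
i=2: a=16 ⇒ p=305, q=17
i=3: a=1 ⇒ p=323, q=18
→ (323, 18).  Check: 323²=104329, 322·18²=104328, difference 1.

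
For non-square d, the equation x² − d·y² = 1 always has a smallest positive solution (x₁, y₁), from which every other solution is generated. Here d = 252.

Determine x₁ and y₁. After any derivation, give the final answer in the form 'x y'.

127 8

[15; 1,6,1,30] for √252; ℓ=4 ⇒ convergent index 3
k=0  a_k=15  p_k/q_k = 15/1
k=1  a_k=1  p_k/q_k = 16/1
k=2  a_k=6  p_k/q_k = 111/7
k=3  a_k=1  p_k/q_k = 127/8
(x₁, y₁) = (127, 8);  127² − 252·8² = 1 ✓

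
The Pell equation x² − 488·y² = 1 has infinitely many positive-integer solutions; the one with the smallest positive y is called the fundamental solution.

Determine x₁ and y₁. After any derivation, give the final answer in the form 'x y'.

243 11

√488 = [22; 11,44, …], period ℓ=2 (even) → k=1
i=0: a=22 ⇒ p=22, q=1
i=1: a=11 ⇒ p=243, q=11
(x₁, y₁) = (243, 11);  243² − 488·11² = 1 ✓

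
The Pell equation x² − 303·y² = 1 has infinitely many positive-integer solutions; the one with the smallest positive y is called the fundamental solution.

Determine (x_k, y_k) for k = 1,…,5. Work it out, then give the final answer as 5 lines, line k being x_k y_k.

√303 → a₀=17, period (2,2,5,2,2,34); ℓ=6 even so k=5
step 0: (17, 1)  from 17·(1,0) + (0,1)
…
step 4: (1027, 59)  from 2·(470,27) + (87,5)
step 5: (2524, 145)  from 2·(1027,59) + (470,27)
fundamental: x₁=2524, y₁=145  (since 6370576 − 303·21025 = 1)
k=2:  x_2 = 2524·2524+303·145·145 = 12741151,  y_2 = 2524·145+145·2524 = 731960
k=3:  x_3 = 2524·12741151+303·145·731960 = 64317327724,  y_3 = 2524·731960+145·12741151 = 3694933935
k=4:  x_4 = 2524·64317327724+303·145·3694933935 = 324673857609601,  y_4 = 2524·3694933935+145·64317327724 = 18652025771920
k=5:  x_5 = 2524·324673857609601+303·145·18652025771920 = 1638953568895938124,  y_5 = 2524·18652025771920+145·324673857609601 = 94155422401718225

2524 145
12741151 731960
64317327724 3694933935
324673857609601 18652025771920
1638953568895938124 94155422401718225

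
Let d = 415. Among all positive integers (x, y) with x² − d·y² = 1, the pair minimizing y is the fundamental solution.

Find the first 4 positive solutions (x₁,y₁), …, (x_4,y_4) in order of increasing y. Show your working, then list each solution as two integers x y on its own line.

18412804 903849
678062702284831 33284788965192
24970071273761872339444 1225732590794885332887
919538056459614718055705397121 45138347901436822389057205104

[20; 2,1,2,4,6,…,1,2,40] for √415; ℓ=16 ⇒ convergent index 15
a_0=20:  p_0=20·1+0=20,  q_0=20·0+1=1
a_1=2:  p_1=2·20+1=41,  q_1=2·1+0=2
a_2=1:  p_2=1·41+20=61,  q_2=1·2+1=3
a_3=2:  p_3=2·61+41=163,  q_3=2·3+2=8
…
a_5=6:  p_5=6·713+163=4441,  q_5=6·35+8=218
…
a_7=1:  p_7=1·5154+4441=9595,  q_7=1·253+218=471
a_8=3:  p_8=3·9595+5154=33939,  q_8=3·471+253=1666
a_9=1:  p_9=1·33939+9595=43534,  q_9=1·1666+471=2137
a_10=1:  p_10=1·43534+33939=77473,  q_10=1·2137+1666=3803
…
a_12=4:  p_12=4·508372+77473=2110961,  q_12=4·24955+3803=103623
a_13=2:  p_13=2·2110961+508372=4730294,  q_13=2·103623+24955=232201
a_14=1:  p_14=1·4730294+2110961=6841255,  q_14=1·232201+103623=335824
a_15=2:  p_15=2·6841255+4730294=18412804,  q_15=2·335824+232201=903849
fundamental: x₁=18412804, y₁=903849  (since 339031351142416 − 415·816943014801 = 1)
(x_2, y_2) = (18412804·18412804 + 415·903849·903849, 18412804·903849 + 903849·18412804) = (678062702284831, 33284788965192)
(x_3, y_3) = (18412804·678062702284831 + 415·903849·33284788965192, 18412804·33284788965192 + 903849·678062702284831) = (24970071273761872339444, 1225732590794885332887)
(x_4, y_4) = (18412804·24970071273761872339444 + 415·903849·1225732590794885332887, 18412804·1225732590794885332887 + 903849·24970071273761872339444) = (919538056459614718055705397121, 45138347901436822389057205104)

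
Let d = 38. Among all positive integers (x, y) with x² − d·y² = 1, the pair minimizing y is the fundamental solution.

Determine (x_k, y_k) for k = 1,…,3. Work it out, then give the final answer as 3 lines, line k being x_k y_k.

[6; 6,12] for √38; ℓ=2 ⇒ convergent index 1
step 0: (6, 1)  from 6·(1,0) + (0,1)
step 1: (37, 6)  from 6·(6,1) + (1,0)
(x₁, y₁) = (37, 6);  37² − 38·6² = 1 ✓
k=2:  x_2 = 37·37+38·6·6 = 2737,  y_2 = 37·6+6·37 = 444
k=3:  x_3 = 37·2737+38·6·444 = 202501,  y_3 = 37·444+6·2737 = 32850

37 6
2737 444
202501 32850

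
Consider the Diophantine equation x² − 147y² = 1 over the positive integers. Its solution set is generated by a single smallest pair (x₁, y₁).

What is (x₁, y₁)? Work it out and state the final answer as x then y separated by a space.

97 8

[12; 8,24] for √147; ℓ=2 ⇒ convergent index 1
a_0=12:  p_0=12·1+0=12,  q_0=12·0+1=1
a_1=8:  p_1=8·12+1=97,  q_1=8·1+0=8
(x₁, y₁) = (97, 8);  97² − 147·8² = 1 ✓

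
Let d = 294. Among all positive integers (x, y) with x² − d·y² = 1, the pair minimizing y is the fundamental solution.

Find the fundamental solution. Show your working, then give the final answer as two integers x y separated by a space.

4801 280

√294 → a₀=17, period (6,1,4,1,6,34); ℓ=6 even so k=5
i=0: a=17 ⇒ p=17, q=1
…
i=3: a=4 ⇒ p=583, q=34
i=4: a=1 ⇒ p=703, q=41
i=5: a=6 ⇒ p=4801, q=280
(x₁, y₁) = (4801, 280);  4801² − 294·280² = 1 ✓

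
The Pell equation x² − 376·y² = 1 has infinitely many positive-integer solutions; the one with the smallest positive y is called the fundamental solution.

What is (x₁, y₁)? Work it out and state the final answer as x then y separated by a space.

√376 = [19; 2,1,1,3,1,…,1,2,38, …], period ℓ=16 (even) → k=15
i=0: a=19 ⇒ p=19, q=1
…
i=7: a=2 ⇒ p=2928, q=151
…
i=9: a=2 ⇒ p=28834, q=1487
i=10: a=2 ⇒ p=70621, q=3642
…
i=12: a=3 ⇒ p=368986, q=19029
…
i=14: a=1 ⇒ p=837427, q=43187
i=15: a=2 ⇒ p=2143295, q=110532
→ (2143295, 110532).  Check: 2143295²=4593713457025, 376·110532²=4593713457024, difference 1.

2143295 110532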